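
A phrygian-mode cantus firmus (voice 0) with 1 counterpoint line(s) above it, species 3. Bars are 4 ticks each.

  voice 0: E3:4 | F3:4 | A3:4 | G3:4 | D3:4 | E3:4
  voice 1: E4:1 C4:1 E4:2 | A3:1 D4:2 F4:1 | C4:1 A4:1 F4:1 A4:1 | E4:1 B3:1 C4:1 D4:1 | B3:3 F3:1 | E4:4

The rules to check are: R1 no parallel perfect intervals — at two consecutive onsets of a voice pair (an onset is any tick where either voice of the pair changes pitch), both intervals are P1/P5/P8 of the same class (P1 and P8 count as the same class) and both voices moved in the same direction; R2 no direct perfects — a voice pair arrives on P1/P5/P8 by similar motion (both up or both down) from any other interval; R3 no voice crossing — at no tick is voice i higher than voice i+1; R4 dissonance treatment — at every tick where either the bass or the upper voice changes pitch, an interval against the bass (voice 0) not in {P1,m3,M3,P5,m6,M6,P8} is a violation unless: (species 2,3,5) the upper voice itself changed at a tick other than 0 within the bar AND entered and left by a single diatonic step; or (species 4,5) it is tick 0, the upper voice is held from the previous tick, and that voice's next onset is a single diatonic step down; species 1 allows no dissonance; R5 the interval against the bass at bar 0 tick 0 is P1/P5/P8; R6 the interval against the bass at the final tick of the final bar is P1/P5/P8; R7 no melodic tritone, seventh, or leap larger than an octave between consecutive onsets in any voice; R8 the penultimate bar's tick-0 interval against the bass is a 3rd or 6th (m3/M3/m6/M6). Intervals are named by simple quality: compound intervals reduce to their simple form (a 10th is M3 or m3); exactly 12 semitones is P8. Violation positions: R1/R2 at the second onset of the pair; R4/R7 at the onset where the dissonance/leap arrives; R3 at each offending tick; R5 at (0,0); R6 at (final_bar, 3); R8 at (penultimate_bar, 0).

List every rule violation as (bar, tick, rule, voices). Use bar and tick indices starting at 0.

bar 0: v0=E3 v1=E4 downbeat P8
bar 1: v0=F3 v1=A3 downbeat M3
bar 2: v0=A3 v1=C4 downbeat m3
bar 3: v0=G3 v1=E4 downbeat M6
bar 4: v0=D3 v1=B3 downbeat M6
bar 5: v0=E3 v1=E4 downbeat P8
  -> R7 @ bar 4 tick 3 v(1,): B3->F3 leap 6st
  -> R2 @ bar 5 tick 0 v(0, 1): D3/F3 m3 -> E3/E4 P8 similar
  -> R7 @ bar 5 tick 0 v(1,): F3->E4 leap 11st

(4, 3, R7, (1,))
(5, 0, R2, (0, 1))
(5, 0, R7, (1,))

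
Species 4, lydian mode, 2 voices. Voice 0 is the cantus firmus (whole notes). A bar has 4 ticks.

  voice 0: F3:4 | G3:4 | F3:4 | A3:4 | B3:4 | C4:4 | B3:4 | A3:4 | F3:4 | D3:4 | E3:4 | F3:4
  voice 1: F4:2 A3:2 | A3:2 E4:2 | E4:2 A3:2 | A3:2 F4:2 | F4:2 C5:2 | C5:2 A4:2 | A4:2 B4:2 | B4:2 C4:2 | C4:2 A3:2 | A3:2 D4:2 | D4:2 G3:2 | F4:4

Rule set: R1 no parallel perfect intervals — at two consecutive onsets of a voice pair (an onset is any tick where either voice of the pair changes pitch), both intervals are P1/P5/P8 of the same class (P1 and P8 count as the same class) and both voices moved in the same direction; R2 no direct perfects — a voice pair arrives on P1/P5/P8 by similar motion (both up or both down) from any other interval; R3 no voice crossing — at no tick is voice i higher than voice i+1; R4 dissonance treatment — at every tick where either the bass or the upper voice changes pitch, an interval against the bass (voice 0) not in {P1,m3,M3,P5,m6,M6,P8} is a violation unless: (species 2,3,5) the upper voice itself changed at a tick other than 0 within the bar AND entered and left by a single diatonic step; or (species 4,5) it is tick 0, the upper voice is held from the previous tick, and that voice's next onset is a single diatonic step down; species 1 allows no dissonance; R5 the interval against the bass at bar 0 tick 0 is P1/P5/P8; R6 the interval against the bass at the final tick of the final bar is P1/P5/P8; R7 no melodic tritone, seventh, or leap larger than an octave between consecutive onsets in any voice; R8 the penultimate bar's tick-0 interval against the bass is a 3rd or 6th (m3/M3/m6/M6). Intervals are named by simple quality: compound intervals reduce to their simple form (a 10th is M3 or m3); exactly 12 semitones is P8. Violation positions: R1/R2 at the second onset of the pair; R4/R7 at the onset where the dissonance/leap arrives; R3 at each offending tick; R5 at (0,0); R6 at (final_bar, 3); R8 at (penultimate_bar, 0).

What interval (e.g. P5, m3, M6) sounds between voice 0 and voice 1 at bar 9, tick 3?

P8

voice 0=D3 voice 1=D4 -> P8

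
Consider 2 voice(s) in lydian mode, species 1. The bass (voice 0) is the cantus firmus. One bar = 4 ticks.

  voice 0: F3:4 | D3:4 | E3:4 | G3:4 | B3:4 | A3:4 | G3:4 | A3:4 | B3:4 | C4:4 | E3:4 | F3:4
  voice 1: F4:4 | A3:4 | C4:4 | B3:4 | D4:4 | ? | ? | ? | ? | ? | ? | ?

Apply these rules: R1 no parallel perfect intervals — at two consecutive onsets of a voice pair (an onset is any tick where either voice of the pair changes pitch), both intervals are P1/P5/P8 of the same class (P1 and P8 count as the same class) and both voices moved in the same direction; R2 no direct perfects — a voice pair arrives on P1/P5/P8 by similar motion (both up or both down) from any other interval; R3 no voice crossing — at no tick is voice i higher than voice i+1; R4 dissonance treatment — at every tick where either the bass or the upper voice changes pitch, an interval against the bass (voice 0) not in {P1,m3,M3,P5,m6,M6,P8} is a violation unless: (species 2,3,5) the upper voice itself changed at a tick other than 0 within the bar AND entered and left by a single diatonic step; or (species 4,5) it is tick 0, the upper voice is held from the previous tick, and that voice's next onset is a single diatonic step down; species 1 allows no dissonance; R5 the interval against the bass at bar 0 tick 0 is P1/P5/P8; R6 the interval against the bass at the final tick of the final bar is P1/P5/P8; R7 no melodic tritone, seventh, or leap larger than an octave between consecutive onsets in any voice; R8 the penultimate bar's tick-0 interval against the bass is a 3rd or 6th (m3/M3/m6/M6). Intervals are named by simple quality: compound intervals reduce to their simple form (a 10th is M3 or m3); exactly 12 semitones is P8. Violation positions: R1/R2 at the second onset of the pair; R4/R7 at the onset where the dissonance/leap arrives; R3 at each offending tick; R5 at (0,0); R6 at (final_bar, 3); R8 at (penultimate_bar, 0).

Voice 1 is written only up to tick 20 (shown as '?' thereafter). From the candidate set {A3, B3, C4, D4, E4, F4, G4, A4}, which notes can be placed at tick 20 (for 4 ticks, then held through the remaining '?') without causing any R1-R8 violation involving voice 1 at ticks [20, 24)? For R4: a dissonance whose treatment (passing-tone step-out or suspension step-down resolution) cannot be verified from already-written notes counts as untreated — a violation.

A3: violates R2
B3: violates R4
C4: legal
D4: violates R4
E4: legal
F4: legal
G4: violates R4
A4: legal

{A4, C4, E4, F4}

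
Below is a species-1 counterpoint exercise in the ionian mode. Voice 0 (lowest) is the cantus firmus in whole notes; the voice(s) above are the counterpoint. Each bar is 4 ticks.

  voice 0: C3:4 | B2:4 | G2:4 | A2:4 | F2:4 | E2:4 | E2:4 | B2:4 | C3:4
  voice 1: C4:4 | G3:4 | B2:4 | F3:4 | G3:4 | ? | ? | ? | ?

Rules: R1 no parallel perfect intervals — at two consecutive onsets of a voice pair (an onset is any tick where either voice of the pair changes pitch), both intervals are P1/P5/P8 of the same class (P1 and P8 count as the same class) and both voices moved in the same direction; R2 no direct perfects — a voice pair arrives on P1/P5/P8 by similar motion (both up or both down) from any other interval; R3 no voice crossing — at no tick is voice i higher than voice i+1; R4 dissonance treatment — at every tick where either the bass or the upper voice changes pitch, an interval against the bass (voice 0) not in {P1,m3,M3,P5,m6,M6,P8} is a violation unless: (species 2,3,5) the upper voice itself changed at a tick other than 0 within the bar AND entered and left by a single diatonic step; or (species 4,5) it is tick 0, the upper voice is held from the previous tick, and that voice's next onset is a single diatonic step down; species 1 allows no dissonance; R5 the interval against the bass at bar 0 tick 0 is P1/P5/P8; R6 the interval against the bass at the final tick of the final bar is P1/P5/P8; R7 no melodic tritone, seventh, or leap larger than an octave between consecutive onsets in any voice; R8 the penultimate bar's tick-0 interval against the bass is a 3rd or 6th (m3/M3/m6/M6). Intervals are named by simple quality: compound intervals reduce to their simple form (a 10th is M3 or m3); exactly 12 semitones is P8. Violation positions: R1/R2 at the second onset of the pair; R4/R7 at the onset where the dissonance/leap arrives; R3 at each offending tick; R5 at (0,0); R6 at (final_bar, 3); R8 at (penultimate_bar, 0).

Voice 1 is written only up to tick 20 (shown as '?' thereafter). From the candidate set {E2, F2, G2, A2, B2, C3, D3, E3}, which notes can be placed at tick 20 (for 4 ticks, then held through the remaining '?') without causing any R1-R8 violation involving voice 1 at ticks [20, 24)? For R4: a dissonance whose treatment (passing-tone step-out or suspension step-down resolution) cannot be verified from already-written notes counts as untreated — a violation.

{C3, G2}

E2: violates R2,R7
F2: violates R4,R7
G2: legal
A2: violates R4,R7
B2: violates R2
C3: legal
D3: violates R4
E3: violates R2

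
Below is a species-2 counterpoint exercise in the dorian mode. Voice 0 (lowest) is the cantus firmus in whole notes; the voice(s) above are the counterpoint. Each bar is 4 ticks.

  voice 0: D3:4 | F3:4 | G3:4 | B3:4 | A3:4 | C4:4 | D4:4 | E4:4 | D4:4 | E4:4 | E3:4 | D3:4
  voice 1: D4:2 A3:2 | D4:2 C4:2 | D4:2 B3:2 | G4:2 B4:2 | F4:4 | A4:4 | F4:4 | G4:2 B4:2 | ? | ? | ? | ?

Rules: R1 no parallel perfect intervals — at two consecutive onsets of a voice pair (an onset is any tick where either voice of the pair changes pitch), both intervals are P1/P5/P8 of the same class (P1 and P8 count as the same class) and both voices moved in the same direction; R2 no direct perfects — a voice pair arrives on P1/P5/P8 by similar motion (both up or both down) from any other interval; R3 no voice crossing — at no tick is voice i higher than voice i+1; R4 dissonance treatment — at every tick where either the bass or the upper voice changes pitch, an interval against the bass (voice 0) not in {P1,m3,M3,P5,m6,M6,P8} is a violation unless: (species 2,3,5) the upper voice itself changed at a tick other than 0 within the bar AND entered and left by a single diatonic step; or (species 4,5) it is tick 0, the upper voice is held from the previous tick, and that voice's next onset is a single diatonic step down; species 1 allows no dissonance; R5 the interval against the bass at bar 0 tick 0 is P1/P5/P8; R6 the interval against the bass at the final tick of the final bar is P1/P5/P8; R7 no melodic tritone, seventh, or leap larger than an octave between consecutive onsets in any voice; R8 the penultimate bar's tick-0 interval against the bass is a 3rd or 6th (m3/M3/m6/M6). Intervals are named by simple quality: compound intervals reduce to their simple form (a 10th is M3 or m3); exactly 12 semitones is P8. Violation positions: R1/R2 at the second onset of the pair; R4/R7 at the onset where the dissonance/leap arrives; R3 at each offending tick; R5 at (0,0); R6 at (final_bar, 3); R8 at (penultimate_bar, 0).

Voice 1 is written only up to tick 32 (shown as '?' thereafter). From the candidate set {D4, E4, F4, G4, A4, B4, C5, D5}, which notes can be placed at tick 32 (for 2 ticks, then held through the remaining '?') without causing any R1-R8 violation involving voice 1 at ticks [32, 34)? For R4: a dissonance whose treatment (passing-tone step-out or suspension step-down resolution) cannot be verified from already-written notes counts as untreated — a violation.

{B4, D5}

D4: violates R2
E4: violates R4
F4: violates R7
G4: violates R4
A4: violates R1
B4: legal
C5: violates R4
D5: legal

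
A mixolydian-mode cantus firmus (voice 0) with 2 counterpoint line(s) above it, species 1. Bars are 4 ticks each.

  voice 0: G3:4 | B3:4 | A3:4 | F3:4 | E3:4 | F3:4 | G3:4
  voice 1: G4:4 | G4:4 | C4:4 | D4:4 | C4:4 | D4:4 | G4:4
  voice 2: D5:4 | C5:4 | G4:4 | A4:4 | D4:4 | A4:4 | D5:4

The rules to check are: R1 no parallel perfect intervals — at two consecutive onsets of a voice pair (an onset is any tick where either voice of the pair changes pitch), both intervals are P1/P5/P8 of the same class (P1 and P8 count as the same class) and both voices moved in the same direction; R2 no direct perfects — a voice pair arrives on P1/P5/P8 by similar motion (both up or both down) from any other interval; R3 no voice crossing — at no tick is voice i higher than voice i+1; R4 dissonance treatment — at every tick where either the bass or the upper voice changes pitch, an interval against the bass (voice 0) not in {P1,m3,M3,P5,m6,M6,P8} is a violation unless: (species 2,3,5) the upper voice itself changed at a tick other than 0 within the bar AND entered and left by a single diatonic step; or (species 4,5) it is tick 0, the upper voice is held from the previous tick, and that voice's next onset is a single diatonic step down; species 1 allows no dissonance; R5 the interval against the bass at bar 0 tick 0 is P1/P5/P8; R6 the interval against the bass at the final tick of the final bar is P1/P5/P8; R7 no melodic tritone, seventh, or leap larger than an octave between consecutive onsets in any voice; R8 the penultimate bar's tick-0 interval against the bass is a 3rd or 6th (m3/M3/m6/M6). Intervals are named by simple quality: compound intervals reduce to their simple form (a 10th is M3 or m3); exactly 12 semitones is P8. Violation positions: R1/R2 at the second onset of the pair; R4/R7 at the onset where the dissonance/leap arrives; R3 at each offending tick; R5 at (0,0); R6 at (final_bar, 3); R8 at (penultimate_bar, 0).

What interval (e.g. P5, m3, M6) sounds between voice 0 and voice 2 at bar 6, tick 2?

voice 0=G3 voice 2=D5 -> P5

P5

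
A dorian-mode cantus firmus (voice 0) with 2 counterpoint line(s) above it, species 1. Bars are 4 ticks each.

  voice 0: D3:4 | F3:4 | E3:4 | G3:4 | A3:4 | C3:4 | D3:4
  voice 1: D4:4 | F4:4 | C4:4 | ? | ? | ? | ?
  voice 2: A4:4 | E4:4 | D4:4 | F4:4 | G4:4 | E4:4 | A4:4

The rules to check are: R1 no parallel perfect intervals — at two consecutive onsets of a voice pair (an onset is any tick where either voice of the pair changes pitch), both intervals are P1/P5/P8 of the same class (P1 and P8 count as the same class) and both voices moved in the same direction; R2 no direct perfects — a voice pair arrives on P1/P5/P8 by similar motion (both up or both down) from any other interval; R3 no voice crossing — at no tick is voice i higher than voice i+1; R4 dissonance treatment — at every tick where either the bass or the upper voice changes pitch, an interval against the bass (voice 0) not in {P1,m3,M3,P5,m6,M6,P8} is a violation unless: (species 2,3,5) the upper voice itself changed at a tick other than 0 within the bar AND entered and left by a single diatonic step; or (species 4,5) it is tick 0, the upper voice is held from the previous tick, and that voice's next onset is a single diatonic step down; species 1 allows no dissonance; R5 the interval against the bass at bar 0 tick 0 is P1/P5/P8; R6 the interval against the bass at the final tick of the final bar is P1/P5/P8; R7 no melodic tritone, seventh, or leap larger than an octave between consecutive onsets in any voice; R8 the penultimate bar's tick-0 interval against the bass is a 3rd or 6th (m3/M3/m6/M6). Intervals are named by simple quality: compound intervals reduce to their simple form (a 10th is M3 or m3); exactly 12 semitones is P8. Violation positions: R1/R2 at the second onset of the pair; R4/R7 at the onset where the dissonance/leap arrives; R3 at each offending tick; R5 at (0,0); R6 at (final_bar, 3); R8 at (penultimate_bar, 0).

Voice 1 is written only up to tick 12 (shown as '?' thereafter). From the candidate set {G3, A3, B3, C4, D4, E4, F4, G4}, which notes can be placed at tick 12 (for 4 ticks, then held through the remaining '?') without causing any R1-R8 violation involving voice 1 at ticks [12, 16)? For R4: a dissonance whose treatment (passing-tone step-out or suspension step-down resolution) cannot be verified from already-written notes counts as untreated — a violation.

G3: legal
A3: violates R4
B3: legal
C4: violates R4
D4: violates R2
E4: legal
F4: violates R2,R4
G4: violates R2,R3

{B3, E4, G3}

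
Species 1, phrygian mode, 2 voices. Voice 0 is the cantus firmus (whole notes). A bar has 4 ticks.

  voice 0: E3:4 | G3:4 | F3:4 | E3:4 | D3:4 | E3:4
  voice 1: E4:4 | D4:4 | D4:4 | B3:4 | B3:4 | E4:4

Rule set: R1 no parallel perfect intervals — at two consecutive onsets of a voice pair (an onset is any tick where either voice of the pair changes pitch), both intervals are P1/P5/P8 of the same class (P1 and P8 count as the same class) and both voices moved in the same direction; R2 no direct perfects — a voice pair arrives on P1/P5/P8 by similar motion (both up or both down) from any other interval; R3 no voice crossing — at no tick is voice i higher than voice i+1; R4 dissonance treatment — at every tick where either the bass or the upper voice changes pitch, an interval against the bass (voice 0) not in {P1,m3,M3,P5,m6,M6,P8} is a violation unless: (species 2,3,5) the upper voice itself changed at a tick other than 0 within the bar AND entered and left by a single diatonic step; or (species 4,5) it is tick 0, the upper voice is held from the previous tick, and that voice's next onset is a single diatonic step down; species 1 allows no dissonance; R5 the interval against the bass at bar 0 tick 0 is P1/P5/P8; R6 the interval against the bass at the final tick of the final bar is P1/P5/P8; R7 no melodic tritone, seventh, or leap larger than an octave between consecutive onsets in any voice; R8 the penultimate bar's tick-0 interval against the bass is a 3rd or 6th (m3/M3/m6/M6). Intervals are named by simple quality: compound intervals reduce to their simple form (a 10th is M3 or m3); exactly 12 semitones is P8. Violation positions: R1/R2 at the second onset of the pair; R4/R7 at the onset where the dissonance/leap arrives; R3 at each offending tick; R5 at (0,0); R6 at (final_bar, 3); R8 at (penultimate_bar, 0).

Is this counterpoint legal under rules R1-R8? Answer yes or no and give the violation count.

No (2 violations)

bar 0: v0=E3 v1=E4 (P8)
bar 1: v0=G3 v1=D4 (P5)
bar 2: v0=F3 v1=D4 (M6)
bar 3: v0=E3 v1=B3 (P5)
bar 4: v0=D3 v1=B3 (M6)
bar 5: v0=E3 v1=E4 (P8)
  R2 @ bar3.0: F3/D4 M6 -> E3/B3 P5 similar
  R2 @ bar5.0: D3/B3 M6 -> E3/E4 P8 similar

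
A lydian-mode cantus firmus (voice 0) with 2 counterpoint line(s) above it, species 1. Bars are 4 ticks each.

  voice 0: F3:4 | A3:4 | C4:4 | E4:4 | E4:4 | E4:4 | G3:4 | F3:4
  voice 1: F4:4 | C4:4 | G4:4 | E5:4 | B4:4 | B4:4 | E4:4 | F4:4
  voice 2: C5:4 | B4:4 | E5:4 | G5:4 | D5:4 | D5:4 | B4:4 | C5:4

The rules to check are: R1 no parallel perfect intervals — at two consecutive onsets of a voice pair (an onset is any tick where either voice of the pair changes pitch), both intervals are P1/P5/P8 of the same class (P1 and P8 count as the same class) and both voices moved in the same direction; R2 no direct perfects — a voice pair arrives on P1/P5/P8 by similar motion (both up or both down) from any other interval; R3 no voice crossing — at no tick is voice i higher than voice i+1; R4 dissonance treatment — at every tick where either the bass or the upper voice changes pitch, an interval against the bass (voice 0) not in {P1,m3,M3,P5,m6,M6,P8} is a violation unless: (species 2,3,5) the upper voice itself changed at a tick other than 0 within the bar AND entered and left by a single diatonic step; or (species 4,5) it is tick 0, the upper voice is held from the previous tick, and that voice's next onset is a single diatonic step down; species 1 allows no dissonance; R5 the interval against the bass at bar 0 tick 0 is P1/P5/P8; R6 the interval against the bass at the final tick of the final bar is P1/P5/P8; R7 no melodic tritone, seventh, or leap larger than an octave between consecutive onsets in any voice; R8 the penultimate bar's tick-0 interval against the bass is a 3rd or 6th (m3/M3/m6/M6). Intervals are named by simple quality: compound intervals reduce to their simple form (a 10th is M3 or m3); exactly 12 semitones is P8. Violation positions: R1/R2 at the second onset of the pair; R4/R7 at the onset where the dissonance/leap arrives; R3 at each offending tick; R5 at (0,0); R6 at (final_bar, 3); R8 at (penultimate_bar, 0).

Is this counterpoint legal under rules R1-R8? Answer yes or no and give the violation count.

bar 0: v0=F3 v1=F4 v2=C5 (P5)
bar 1: v0=A3 v1=C4 v2=B4 (M2)
bar 2: v0=C4 v1=G4 v2=E5 (M3)
bar 3: v0=E4 v1=E5 v2=G5 (m3)
bar 4: v0=E4 v1=B4 v2=D5 (m7)
bar 5: v0=E4 v1=B4 v2=D5 (m7)
bar 6: v0=G3 v1=E4 v2=B4 (M3)
bar 7: v0=F3 v1=F4 v2=C5 (P5)
  R4 @ bar1.0: A3/B4 M2 untreated
  R2 @ bar2.0: A3/C4 m3 -> C4/G4 P5 similar
  R2 @ bar3.0: C4/G4 P5 -> E4/E5 P8 similar
  R4 @ bar4.0: E4/D5 m7 untreated
  R2 @ bar6.0: B4/D5 m3 -> E4/B4 P5 similar
  R1 @ bar7.0: E4/B4 P5 -> F4/C5 P5 similar

No (6 violations)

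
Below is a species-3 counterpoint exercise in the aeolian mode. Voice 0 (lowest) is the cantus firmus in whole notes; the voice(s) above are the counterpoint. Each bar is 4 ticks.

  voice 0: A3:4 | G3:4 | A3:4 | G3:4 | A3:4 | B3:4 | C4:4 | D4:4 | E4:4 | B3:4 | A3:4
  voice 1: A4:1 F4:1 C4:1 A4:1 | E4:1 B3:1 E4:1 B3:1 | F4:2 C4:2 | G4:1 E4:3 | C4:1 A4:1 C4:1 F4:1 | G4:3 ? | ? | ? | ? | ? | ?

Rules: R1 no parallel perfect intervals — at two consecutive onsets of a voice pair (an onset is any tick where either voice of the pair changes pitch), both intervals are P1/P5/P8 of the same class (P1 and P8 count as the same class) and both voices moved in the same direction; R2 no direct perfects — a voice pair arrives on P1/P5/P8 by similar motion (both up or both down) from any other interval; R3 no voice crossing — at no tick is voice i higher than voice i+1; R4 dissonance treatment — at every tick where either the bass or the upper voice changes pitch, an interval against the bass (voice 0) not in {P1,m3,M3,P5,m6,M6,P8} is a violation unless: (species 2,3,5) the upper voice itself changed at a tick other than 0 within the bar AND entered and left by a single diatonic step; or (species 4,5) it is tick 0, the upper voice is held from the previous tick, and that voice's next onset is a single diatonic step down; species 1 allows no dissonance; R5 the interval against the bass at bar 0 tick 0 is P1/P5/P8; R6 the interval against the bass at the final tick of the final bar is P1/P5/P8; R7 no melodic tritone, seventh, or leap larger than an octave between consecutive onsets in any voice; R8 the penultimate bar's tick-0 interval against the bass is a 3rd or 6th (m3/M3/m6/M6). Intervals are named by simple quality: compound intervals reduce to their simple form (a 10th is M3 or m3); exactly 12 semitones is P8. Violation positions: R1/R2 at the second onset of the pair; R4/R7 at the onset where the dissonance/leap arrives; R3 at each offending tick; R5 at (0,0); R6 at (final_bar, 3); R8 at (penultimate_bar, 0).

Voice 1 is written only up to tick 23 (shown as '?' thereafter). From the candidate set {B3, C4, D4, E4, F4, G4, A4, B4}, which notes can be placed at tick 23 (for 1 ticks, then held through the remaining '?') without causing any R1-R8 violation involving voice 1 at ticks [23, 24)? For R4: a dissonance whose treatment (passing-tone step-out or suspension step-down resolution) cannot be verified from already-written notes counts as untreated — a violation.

B3: legal
C4: violates R4
D4: legal
E4: violates R4
F4: violates R4
G4: legal
A4: violates R4
B4: legal

{B3, B4, D4, G4}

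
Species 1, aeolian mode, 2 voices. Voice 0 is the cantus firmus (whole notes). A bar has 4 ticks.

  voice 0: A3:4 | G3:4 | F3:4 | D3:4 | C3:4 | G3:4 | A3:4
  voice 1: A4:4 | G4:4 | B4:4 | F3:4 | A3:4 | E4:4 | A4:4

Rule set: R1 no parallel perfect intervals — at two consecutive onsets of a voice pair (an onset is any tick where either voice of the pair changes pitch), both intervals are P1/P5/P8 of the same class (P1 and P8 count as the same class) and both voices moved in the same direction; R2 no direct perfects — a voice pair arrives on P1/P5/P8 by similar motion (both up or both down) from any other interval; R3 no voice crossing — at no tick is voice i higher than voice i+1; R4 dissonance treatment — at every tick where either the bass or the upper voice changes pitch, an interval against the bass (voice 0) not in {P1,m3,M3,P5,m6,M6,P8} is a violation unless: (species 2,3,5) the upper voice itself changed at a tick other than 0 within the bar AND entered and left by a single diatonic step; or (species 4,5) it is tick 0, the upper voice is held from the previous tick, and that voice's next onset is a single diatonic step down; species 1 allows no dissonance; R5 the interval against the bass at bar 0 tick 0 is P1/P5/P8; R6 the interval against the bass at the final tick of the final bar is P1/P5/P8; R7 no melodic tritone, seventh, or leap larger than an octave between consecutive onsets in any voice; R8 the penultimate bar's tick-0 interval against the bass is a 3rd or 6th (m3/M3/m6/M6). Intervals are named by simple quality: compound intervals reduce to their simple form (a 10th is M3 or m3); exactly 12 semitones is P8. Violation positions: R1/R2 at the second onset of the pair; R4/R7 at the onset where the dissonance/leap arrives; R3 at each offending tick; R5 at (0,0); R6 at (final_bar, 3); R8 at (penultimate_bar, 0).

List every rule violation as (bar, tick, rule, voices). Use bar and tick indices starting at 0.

bar 0: v0=A3 v1=A4 downbeat P8
bar 1: v0=G3 v1=G4 downbeat P8
bar 2: v0=F3 v1=B4 downbeat TT
bar 3: v0=D3 v1=F3 downbeat m3
bar 4: v0=C3 v1=A3 downbeat M6
bar 5: v0=G3 v1=E4 downbeat M6
bar 6: v0=A3 v1=A4 downbeat P8
  -> R1 @ bar 1 tick 0 v(0, 1): A3/A4 P8 -> G3/G4 P8 similar
  -> R4 @ bar 2 tick 0 v(0, 1): F3/B4 TT untreated
  -> R7 @ bar 3 tick 0 v(1,): B4->F3 leap 18st
  -> R2 @ bar 6 tick 0 v(0, 1): G3/E4 M6 -> A3/A4 P8 similar

(1, 0, R1, (0, 1))
(2, 0, R4, (0, 1))
(3, 0, R7, (1,))
(6, 0, R2, (0, 1))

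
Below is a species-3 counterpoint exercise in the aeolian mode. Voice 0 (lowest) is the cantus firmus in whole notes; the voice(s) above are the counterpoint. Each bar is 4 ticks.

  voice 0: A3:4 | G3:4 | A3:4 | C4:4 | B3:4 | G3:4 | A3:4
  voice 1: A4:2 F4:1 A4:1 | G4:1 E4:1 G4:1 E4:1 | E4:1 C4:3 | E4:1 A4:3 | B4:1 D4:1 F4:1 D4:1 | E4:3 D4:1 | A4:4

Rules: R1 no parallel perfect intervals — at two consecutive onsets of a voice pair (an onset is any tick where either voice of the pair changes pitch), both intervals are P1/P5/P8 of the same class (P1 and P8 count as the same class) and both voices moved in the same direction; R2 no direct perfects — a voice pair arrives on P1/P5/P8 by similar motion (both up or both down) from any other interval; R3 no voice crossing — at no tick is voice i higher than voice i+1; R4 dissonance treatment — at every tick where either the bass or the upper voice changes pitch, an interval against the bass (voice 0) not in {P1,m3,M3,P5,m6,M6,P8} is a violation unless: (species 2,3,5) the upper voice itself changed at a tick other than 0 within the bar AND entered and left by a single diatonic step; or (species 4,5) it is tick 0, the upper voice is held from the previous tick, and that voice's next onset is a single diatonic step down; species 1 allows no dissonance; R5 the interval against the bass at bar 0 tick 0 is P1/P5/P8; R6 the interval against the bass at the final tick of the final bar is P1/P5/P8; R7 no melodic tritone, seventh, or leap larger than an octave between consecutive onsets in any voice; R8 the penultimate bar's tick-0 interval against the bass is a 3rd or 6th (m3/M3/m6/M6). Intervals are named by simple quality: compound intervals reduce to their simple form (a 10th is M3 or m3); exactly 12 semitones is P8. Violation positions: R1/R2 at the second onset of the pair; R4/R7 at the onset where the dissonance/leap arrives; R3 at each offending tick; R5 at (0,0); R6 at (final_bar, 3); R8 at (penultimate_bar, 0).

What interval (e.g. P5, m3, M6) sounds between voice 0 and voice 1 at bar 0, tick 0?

P8

voice 0=A3 voice 1=A4 -> P8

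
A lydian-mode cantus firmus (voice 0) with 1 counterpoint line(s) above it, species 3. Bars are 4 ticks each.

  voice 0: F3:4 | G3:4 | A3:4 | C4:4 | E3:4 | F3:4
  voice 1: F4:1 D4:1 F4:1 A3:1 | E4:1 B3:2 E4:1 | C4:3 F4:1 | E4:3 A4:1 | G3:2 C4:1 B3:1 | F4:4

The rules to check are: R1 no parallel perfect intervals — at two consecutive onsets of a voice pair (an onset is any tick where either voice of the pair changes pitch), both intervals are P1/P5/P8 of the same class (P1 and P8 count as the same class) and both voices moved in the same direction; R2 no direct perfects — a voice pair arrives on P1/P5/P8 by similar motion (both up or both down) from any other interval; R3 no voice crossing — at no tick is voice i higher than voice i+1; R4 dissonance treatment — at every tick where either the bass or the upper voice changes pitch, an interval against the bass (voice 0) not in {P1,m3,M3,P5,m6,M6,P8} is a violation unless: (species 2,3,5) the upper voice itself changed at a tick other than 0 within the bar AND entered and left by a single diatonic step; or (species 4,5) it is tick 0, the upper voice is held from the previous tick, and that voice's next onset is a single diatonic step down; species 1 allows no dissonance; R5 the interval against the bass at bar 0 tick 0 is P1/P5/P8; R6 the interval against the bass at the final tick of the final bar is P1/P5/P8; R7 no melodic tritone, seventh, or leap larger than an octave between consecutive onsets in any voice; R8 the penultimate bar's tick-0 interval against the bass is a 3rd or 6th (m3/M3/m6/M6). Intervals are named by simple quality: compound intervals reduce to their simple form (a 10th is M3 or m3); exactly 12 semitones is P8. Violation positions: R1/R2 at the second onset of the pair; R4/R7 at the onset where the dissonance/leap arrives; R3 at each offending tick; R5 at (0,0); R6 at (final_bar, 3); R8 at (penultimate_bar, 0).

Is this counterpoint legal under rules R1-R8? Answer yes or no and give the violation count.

No (3 violations)

bar 0: v0=F3 v1=F4 (P8)
bar 1: v0=G3 v1=E4 (M6)
bar 2: v0=A3 v1=C4 (m3)
bar 3: v0=C4 v1=E4 (M3)
bar 4: v0=E3 v1=G3 (m3)
bar 5: v0=F3 v1=F4 (P8)
  R7 @ bar4.0: A4->G3 leap 14st
  R2 @ bar5.0: E3/B3 P5 -> F3/F4 P8 similar
  R7 @ bar5.0: B3->F4 leap 6st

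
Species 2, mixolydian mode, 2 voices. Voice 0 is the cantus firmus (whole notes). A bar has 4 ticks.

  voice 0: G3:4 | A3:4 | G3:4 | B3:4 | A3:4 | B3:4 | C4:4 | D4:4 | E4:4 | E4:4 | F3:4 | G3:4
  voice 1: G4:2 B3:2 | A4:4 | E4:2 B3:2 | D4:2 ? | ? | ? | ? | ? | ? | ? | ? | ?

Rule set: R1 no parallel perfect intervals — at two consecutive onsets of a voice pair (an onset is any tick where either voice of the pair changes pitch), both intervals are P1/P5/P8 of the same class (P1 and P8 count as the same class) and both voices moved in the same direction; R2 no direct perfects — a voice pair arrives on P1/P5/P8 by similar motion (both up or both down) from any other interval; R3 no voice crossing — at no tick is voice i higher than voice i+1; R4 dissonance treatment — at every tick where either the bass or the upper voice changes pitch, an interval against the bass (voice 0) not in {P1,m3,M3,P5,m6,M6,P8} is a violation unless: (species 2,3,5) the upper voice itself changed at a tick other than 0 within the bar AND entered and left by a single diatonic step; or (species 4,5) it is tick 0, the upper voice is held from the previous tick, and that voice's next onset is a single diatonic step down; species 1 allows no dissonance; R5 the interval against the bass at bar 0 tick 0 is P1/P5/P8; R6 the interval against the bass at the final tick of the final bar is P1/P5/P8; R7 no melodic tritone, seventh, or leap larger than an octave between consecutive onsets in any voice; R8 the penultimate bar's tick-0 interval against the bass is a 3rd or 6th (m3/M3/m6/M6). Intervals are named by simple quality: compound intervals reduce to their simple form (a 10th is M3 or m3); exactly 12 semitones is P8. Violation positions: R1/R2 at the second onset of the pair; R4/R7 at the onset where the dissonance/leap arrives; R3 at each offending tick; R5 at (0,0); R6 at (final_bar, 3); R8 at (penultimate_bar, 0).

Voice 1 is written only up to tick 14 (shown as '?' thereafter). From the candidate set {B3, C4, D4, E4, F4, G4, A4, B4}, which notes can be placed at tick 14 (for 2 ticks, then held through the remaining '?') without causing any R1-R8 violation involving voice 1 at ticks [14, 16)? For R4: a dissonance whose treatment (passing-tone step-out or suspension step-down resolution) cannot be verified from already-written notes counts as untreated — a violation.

{B3, B4, D4, G4}

B3: legal
C4: violates R4
D4: legal
E4: violates R4
F4: violates R4
G4: legal
A4: violates R4
B4: legal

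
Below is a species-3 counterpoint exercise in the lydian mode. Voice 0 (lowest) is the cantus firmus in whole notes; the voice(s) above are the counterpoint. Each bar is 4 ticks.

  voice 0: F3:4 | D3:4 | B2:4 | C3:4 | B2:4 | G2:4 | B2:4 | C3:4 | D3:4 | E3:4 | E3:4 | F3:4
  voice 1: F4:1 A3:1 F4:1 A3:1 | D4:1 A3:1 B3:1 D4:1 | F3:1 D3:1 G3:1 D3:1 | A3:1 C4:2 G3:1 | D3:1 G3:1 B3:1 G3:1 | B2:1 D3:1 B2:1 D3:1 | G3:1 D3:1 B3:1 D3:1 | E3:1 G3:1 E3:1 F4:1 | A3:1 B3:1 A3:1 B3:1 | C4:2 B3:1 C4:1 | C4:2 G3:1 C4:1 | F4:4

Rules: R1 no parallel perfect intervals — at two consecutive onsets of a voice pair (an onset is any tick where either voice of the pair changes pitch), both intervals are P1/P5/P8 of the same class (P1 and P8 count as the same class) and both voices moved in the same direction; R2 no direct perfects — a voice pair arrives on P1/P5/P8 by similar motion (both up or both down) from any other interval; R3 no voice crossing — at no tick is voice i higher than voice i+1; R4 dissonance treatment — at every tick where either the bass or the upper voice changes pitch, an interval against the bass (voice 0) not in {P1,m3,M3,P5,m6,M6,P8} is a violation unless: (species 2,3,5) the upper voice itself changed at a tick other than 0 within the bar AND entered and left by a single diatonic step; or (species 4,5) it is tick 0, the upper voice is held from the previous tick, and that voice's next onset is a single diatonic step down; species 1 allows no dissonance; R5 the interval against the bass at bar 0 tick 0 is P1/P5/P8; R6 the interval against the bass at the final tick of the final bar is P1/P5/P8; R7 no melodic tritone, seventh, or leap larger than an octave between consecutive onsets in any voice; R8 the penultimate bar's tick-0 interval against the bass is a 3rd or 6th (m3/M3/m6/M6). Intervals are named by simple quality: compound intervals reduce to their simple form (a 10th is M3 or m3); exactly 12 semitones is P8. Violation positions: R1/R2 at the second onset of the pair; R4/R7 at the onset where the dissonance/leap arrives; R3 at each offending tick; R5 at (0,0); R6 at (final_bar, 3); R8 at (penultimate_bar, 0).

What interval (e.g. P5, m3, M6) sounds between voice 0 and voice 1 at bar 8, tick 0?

P5

voice 0=D3 voice 1=A3 -> P5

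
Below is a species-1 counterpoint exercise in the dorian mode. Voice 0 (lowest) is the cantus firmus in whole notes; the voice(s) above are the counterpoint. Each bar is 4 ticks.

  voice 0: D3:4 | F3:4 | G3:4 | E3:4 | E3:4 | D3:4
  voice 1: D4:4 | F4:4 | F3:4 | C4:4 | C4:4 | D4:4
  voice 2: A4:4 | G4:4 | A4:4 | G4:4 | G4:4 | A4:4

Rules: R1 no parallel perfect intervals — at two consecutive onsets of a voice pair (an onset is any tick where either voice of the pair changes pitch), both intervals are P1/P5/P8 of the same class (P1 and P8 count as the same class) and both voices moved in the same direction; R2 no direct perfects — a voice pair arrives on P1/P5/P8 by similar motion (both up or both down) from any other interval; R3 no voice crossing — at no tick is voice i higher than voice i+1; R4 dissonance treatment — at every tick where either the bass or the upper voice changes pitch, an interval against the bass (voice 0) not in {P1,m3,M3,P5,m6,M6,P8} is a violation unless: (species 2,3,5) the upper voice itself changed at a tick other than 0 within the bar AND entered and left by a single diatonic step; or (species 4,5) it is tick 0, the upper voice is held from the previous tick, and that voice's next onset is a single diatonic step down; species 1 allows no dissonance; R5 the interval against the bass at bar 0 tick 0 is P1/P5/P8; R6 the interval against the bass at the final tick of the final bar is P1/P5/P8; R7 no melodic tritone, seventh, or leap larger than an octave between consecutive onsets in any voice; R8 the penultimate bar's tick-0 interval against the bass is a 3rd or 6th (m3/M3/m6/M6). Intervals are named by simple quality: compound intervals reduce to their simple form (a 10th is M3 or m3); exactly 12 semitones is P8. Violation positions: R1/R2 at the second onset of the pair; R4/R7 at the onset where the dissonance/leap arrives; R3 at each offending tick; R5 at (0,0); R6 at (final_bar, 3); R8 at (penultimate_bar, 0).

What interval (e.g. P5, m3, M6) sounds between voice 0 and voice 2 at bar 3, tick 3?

voice 0=E3 voice 2=G4 -> m3

m3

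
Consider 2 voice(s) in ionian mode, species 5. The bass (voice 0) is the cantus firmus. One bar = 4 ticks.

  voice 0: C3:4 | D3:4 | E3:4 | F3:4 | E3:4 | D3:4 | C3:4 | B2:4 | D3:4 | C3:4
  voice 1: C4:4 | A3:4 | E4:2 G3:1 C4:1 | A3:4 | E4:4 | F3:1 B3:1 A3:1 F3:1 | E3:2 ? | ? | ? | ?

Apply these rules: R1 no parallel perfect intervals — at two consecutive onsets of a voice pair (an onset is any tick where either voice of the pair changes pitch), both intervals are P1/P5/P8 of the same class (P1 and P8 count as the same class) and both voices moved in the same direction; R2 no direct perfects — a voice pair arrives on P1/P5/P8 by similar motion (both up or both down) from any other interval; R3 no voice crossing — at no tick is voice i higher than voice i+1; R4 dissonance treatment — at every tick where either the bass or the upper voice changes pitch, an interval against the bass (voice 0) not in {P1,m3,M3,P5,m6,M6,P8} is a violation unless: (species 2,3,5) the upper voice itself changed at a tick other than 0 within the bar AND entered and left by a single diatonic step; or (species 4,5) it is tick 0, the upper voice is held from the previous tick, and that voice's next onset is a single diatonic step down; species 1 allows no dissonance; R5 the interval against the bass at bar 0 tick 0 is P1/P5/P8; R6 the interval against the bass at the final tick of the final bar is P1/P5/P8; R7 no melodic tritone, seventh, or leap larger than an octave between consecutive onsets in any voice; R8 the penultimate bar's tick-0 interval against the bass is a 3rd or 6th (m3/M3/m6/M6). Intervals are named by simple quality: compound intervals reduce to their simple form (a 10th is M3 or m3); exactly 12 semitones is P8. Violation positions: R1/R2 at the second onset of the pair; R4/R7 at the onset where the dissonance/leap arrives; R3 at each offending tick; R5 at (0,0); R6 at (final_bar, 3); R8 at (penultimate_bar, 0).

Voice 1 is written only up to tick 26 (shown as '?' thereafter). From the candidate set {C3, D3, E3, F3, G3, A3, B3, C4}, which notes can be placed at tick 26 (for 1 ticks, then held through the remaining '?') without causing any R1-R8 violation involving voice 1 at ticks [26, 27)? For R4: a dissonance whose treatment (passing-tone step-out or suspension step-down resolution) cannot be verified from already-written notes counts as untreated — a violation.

{A3, C3, C4, E3, G3}

C3: legal
D3: violates R4
E3: legal
F3: violates R4
G3: legal
A3: legal
B3: violates R4
C4: legal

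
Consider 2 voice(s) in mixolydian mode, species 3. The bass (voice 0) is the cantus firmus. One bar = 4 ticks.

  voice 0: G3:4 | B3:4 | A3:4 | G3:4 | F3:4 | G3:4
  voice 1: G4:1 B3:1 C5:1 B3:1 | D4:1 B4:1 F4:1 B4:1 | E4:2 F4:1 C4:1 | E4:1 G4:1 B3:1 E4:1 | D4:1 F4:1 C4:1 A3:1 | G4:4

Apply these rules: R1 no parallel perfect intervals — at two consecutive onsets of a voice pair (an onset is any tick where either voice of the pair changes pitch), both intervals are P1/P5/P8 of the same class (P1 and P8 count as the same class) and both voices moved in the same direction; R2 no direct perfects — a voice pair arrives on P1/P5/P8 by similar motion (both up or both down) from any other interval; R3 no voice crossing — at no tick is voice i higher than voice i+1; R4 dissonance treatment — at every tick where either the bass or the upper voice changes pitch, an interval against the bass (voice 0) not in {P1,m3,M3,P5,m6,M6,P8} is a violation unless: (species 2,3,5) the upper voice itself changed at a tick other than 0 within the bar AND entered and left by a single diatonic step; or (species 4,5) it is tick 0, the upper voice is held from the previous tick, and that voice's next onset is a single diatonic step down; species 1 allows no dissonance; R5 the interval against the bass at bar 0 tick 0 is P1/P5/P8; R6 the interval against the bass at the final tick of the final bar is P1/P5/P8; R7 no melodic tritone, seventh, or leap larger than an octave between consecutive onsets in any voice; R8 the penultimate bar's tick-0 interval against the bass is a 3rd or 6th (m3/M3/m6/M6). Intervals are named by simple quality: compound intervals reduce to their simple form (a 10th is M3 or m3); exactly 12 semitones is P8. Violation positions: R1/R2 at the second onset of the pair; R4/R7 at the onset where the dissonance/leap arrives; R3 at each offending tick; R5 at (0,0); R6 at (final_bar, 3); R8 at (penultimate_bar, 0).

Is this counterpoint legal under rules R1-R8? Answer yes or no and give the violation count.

bar 0: v0=G3 v1=G4 (P8)
bar 1: v0=B3 v1=D4 (m3)
bar 2: v0=A3 v1=E4 (P5)
bar 3: v0=G3 v1=E4 (M6)
bar 4: v0=F3 v1=D4 (M6)
bar 5: v0=G3 v1=G4 (P8)
  R4 @ bar0.2: G3/C5 P4 untreated
  R7 @ bar0.2: B3->C5 leap 13st
  R7 @ bar0.3: C5->B3 leap 13st
  R4 @ bar1.2: B3/F4 TT untreated
  R7 @ bar1.2: B4->F4 leap 6st
  R7 @ bar1.3: F4->B4 leap 6st
  R2 @ bar2.0: B3/B4 P8 -> A3/E4 P5 similar
  R2 @ bar5.0: F3/A3 M3 -> G3/G4 P8 similar
  R7 @ bar5.0: A3->G4 leap 10st

No (9 violations)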